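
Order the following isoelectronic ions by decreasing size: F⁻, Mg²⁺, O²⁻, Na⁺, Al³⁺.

O²⁻, F⁻, Na⁺, Mg²⁺, Al³⁺

All of these have 10 electrons, so size is governed by nuclear charge alone: the more protons, the stronger the pull on the same electron cloud, and the smaller the ion.
Nuclear charges: Al³⁺ (Z=13), Mg²⁺ (Z=12), Na⁺ (Z=11), F⁻ (Z=9), O²⁻ (Z=8).
Largest to smallest: O²⁻ > F⁻ > Na⁺ > Mg²⁺ > Al³⁺.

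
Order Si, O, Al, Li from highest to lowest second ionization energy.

Consider each +1 ion: Si⁺ still has 3 valence electrons; O⁺ still has 5 valence electrons; Al⁺ still has 2 valence electrons; Li⁺ is the bare [He] core.
Core electrons are held far more tightly than valence electrons, so Li tops the IE_2 order.
Valence configurations: Si⁺ [Ne]3s²3p¹, O⁺ [He]2s²2p³, Al⁺ [Ne]3s².
Si⁺ loses a lone 3p electron whereas Al⁺ must break into a filled 3s² pair, so IE_2(Al) > IE_2(Si) even though Si has the higher nuclear charge.
Tabulated IE_2 (kJ/mol): Si 1577, O 3388, Al 1817, Li 7298.
Putting it together, IE_2: Si < Al < O < Li.

Li, O, Al, Si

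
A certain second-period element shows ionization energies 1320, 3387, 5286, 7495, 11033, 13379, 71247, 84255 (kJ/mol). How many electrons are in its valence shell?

Look for the largest jump between consecutive ionization energies: IE7/IE6 ≈ 5.3, far larger than any earlier ratio.
That jump marks the point where a core electron is being removed. So the atom has 6 valence electrons.

6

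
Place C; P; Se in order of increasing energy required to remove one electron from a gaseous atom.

Se, P, C

C is in period 2, group 14; P is in period 3, group 15; Se is in period 4, group 16.
First ionization energy rises across a period (greater Z_eff holds electrons more tightly) and falls down a group (valence electrons are farther from the nucleus).
These sit on a diagonal, where the across-period and down-group effects partly cancel.
P > Se: period and group pull opposite ways; the down-group shift dominates (1012 vs 941 kJ/mol).
C > P: the two effects oppose for this pair; the down-group effect wins (1086 vs 1012 kJ/mol).
Approximate values (kJ/mol): C 1086, P 1012, Se 941.
So from lowest to highest: Se < P < C.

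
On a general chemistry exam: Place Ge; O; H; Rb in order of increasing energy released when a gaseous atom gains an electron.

H is in period 1, group 1; O is in period 2, group 16; Ge is in period 4, group 14; Rb is in period 5, group 1.
Adding an electron releases more energy for atoms nearer the top right (short of the noble gases).
These span different periods and groups, so the two trends combine.
H > Rb: they share group 1; the group trend gives H the larger value.
Ge > H: period and group pull opposite ways; the across-period shift dominates (119 vs 73 kJ/mol).
O > Ge: relative to Ge, both the across-period and down-group shifts push O's electron affinity up.
Approximate values (kJ/mol): H 73, O 141, Ge 119, Rb 47.
So from lowest to highest: Rb < H < Ge < O.

Rb, H, Ge, O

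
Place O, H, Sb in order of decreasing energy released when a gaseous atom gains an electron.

O > Sb > H

Electron affinity generally becomes more exothermic across a period toward the halogens and less exothermic down a group.
Here both period and group differ, so the two effects have to be weighed against each other.
Sb > H: period and group pull opposite ways; the across-period shift dominates (103 vs 73 kJ/mol).
O > Sb: relative to Sb, both the across-period and down-group shifts push O's electron affinity up.
For reference (kJ/mol): H 73, O 141, Sb 103.
So from highest to lowest: O > Sb > H.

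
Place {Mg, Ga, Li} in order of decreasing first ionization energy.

Mg, Ga, Li

Removing the outermost electron gets harder across a period and easier down a group.
A diagonal step moves right (one effect) and down (the opposite effect) at once.
Ga > Li: the two effects oppose for this pair; the across-period effect wins (579 vs 520 kJ/mol).
Mg > Ga: the two effects oppose for this pair; the down-group effect wins (738 vs 579 kJ/mol).
For reference (kJ/mol): Li 520, Mg 738, Ga 579.
So from highest to lowest: Mg > Ga > Li.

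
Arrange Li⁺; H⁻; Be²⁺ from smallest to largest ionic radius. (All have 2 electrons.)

All of these have 2 electrons, so size is governed by nuclear charge alone: the more protons, the stronger the pull on the same electron cloud, and the smaller the ion.
Nuclear charges: Be²⁺ (Z=4), Li⁺ (Z=3), H⁻ (Z=1).
Smallest to largest: Be²⁺ < Li⁺ < H⁻.

Be²⁺, Li⁺, H⁻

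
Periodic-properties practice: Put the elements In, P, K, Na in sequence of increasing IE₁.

K < Na < In < P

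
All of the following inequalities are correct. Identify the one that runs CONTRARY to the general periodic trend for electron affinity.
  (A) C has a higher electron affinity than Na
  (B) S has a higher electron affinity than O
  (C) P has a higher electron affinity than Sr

(B)

The general trend: electron affinity increases across a period and decreases down a group.
(A) C (period 2, group 14) vs Na (period 3, group 1): the stated order agrees with the simple trend.
(B) S (period 3, group 16) vs O (period 2, group 16): the stated order contradicts the simple trend.
(C) P (period 3, group 15) vs Sr (period 5, group 2): the stated order agrees with the simple trend.
The exception is (B): the compact 2p subshell of O repels the added electron more than S's larger 3p does.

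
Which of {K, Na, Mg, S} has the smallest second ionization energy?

After 1 electron has been removed, what remains? K⁺ is the bare [Ar] core; Na⁺ is the bare [Ne] core; Mg⁺ still has 1 valence electron; S⁺ still has 5 valence electrons.
Pulling an electron out of a noble-gas core costs far more than removing a remaining valence electron, so K and Na sit at the high end of IE_2.
Valence configurations: Mg⁺ [Ne]3s¹, S⁺ [Ne]3s²3p³.
Tabulated IE_2 (kJ/mol): K 3052, Na 4562, Mg 1451, S 2252.
Putting it together, IE_2: Mg < S < K < Na.

Mg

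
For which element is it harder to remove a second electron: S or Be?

S

Consider each +1 ion: S⁺ still has 5 valence electrons; Be⁺ still has 1 valence electron.
All are still removing valence electrons, so compare the +1 ions as you would atoms: IE_2 generally rises across a period (higher Z_eff) and falls down a group (larger shell), subject to the usual subshell exceptions.
Valence configurations: S⁺ [Ne]3s²3p³, Be⁺ [He]2s¹.
Tabulated IE_2 (kJ/mol): S 2252, Be 1757.
So the second ionization energies run Be < S.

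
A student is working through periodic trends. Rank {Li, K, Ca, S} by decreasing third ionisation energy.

Li, Ca, K, S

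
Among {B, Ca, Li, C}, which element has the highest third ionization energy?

IE_3 is the cost of taking one more electron from the +2 cation: B²⁺ still has 1 valence electron; Ca²⁺ is the bare [Ar] core; Li²⁺ is already 1 electron into the core; C²⁺ still has 2 valence electrons.
Breaking into a closed-shell core is much more expensive than removing a leftover valence electron — Ca and Li have the largest IE_3 here.
Valence configurations: B²⁺ [He]2s¹, C²⁺ [He]2s².
The numbers (kJ/mol): B 3660, Ca 4912, Li 11815, C 4620.
Putting it together, IE_3: B < C < Ca < Li.

Li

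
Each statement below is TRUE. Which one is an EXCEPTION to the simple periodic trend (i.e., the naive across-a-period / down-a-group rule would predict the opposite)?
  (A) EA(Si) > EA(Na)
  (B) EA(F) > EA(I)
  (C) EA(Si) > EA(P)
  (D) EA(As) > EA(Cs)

(C)

The general trend: electron affinity increases across a period and decreases down a group.
(A) Si (period 3, group 14) vs Na (period 3, group 1): the stated order agrees with the simple trend.
(B) F (period 2, group 17) vs I (period 5, group 17): the stated order agrees with the simple trend.
(C) Si (period 3, group 14) vs P (period 3, group 15): the stated order contradicts the simple trend.
(D) As (period 4, group 15) vs Cs (period 6, group 1): the stated order agrees with the simple trend.
The exception is (C): adding an electron to P's half-filled 3p³ is unfavourable, so Si (3p²) has the more exothermic EA.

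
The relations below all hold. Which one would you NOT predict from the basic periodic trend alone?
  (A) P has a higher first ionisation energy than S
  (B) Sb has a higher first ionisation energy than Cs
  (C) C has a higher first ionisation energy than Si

(A)

The general trend: first ionisation energy increases across a period and decreases down a group.
(A) P (period 3, group 15) vs S (period 3, group 16): the stated order contradicts the simple trend.
(B) Sb (period 5, group 15) vs Cs (period 6, group 1): the stated order agrees with the simple trend.
(C) C (period 2, group 14) vs Si (period 3, group 14): the stated order agrees with the simple trend.
The exception is (A): S (3p⁴) ionizes more easily than half-filled P (3p³) because the paired 3p electron in S is pushed out by e⁻–e⁻ repulsion.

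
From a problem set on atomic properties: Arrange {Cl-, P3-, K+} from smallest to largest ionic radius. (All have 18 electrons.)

K+, Cl-, P3-

All of these have 18 electrons, so size is governed by nuclear charge alone: the more protons, the stronger the pull on the same electron cloud, and the smaller the ion.
Nuclear charges: K+ (Z=19), Cl- (Z=17), P3- (Z=15).
Smallest to largest: K+ < Cl- < P3-.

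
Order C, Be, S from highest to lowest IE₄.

Be, C, S

After 3 electrons have been removed, what remains? C³⁺ still has 1 valence electron; Be³⁺ is already 1 electron into the core; S³⁺ still has 3 valence electrons.
Breaking into a closed-shell core is much more expensive than removing a leftover valence electron — Be has the largest IE_4 here.
Valence configurations: C³⁺ [He]2s¹, S³⁺ [Ne]3s²3p¹.
Approximate IE_4 values (kJ/mol): C 6223, Be 21007, S 4556.
So the fourth ionization energies run S < C < Be.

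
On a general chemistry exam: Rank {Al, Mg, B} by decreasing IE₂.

Consider each +1 ion: Al⁺ still has 2 valence electrons; Mg⁺ still has 1 valence electron; B⁺ still has 2 valence electrons.
All are still removing valence electrons, so compare the +1 ions as you would atoms: IE_2 generally rises across a period (higher Z_eff) and falls down a group (larger shell), subject to the usual subshell exceptions.
Valence configurations: Al⁺ [Ne]3s², Mg⁺ [Ne]3s¹, B⁺ [He]2s².
The numbers (kJ/mol): Al 1817, Mg 1451, B 2427.
Putting it together, IE_2: Mg < Al < B.

B, Al, Mg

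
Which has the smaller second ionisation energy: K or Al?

The second ionization energy removes an electron from the +1 ion. For each element: K⁺ is the bare [Ar] core; Al⁺ still has 2 valence electrons.
Pulling an electron out of a noble-gas core costs far more than removing a remaining valence electron, so K sits at the high end of IE_2.
The numbers (kJ/mol): K 3052, Al 1817.
So the second ionization energies run Al < K.

Al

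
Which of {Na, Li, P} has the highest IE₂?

The second ionization energy removes an electron from the +1 ion. For each element: Na⁺ is the bare [Ne] core; Li⁺ is the bare [He] core; P⁺ still has 4 valence electrons.
Core electrons are held far more tightly than valence electrons, so Na and Li top the IE_2 order.
Approximate IE_2 values (kJ/mol): Na 4562, Li 7298, P 1907.
So the second ionization energies run P < Na < Li.

Li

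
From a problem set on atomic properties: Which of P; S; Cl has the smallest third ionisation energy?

IE_3 is the cost of taking one more electron from the +2 cation: P²⁺ still has 3 valence electrons; S²⁺ still has 4 valence electrons; Cl²⁺ still has 5 valence electrons.
All are still removing valence electrons, so compare the +2 ions as you would atoms: IE_3 generally rises across a period (higher Z_eff) and falls down a group (larger shell), subject to the usual subshell exceptions.
Valence configurations: P²⁺ [Ne]3s²3p¹, S²⁺ [Ne]3s²3p², Cl²⁺ [Ne]3s²3p³.
The numbers (kJ/mol): P 2914, S 3357, Cl 3822.
Hence IE_3: P < S < Cl.

P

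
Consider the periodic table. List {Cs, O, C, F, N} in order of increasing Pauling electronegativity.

C is in period 2, group 14; N is in period 2, group 15; O is in period 2, group 16; F is in period 2, group 17; Cs is in period 6, group 1.
Electronegativity increases across a period and decreases down a group, tracking effective nuclear charge and atomic size.
Here both period and group differ, so the two effects have to be weighed against each other.
C > Cs: both effects reinforce here, so C is clearly the higher of the two.
N > C: N lies to the right of C in period 2, so the across-period effect alone puts N higher.
O > N: both are in period 2; the period trend gives O the larger value.
F > O: F lies to the right of O in period 2, so the across-period effect alone puts F higher.
For reference (Pauling): C 2.55, N 3.04, O 3.44, F 3.98, Cs 0.79.
So from lowest to highest: Cs < C < N < O < F.

Cs < C < N < O < F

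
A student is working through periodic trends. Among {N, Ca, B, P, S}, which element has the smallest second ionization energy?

Ca

After 1 electron has been removed, what remains? N⁺ still has 4 valence electrons; Ca⁺ still has 1 valence electron; B⁺ still has 2 valence electrons; P⁺ still has 4 valence electrons; S⁺ still has 5 valence electrons.
All are still removing valence electrons, so compare the +1 ions as you would atoms: IE_2 generally rises across a period (higher Z_eff) and falls down a group (larger shell), subject to the usual subshell exceptions.
Valence configurations: N⁺ [He]2s²2p², Ca⁺ [Ar]4s¹, B⁺ [He]2s², P⁺ [Ne]3s²3p², S⁺ [Ne]3s²3p³.
Tabulated IE_2 (kJ/mol): N 2856, Ca 1145, B 2427, P 1907, S 2252.
Overall IE_2 order: Ca < P < S < B < N.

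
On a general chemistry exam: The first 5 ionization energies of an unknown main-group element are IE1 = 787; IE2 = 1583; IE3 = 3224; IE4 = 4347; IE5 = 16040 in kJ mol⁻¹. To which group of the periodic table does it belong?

Look for the largest jump between consecutive ionization energies: IE5/IE4 ≈ 3.7, far larger than any earlier ratio.
That jump marks the point where a core electron is being removed. So the atom has 4 valence electrons.
A main-group element with 4 valence electrons is in group 14.

Group 14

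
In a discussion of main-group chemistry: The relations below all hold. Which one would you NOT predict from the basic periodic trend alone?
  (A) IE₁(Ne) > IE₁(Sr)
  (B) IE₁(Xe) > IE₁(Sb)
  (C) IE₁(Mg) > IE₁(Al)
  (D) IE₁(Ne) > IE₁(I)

(C)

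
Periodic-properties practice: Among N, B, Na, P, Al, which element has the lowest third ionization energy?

Al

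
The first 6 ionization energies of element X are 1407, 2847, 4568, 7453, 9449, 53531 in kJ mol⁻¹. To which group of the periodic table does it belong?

Group 15

Look for the largest jump between consecutive ionization energies: IE6/IE5 ≈ 5.7, far larger than any earlier ratio.
That jump marks the point where a core electron is being removed. So the atom has 5 valence electrons.
A main-group element with 5 valence electrons is in group 15.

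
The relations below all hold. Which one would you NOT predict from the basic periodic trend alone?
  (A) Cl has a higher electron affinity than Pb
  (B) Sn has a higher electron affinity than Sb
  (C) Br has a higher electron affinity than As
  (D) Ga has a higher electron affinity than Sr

The general trend: electron affinity increases across a period and decreases down a group.
(A) Cl (period 3, group 17) vs Pb (period 6, group 14): the stated order agrees with the simple trend.
(B) Sn (period 5, group 14) vs Sb (period 5, group 15): the stated order contradicts the simple trend.
(C) Br (period 4, group 17) vs As (period 4, group 15): the stated order agrees with the simple trend.
(D) Ga (period 4, group 13) vs Sr (period 5, group 2): the stated order agrees with the simple trend.
The exception is (B): adding an electron to Sb's half-filled 5p³ is unfavourable, so Sn has the more exothermic EA.

(B)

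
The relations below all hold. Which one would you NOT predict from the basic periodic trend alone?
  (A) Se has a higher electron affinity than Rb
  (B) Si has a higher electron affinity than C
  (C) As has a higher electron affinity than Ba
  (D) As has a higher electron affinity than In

(B)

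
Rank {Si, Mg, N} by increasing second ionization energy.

Mg < Si < N

IE_2 is the cost of taking one more electron from the +1 cation: Si⁺ still has 3 valence electrons; Mg⁺ still has 1 valence electron; N⁺ still has 4 valence electrons.
All are still removing valence electrons, so compare the +1 ions as you would atoms: IE_2 generally rises across a period (higher Z_eff) and falls down a group (larger shell), subject to the usual subshell exceptions.
Valence configurations: Si⁺ [Ne]3s²3p¹, Mg⁺ [Ne]3s¹, N⁺ [He]2s²2p².
Approximate IE_2 values (kJ/mol): Si 1577, Mg 1451, N 2856.
Hence IE_2: Mg < Si < N.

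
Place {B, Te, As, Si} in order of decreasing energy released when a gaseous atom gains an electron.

EA tends to increase across a period and decrease down a group, though the pattern is less regular than for IE or radius.
A diagonal step moves right (one effect) and down (the opposite effect) at once.
As > B: the two effects oppose for this pair; the across-period effect wins (78 vs 27 kJ/mol).
Si > As: the two effects oppose for this pair; the down-group effect wins (134 vs 78 kJ/mol).
Te > Si: the two effects oppose for this pair; the across-period effect wins (190 vs 134 kJ/mol).
For reference (kJ/mol): B 27, Si 134, As 78, Te 190.
So from highest to lowest: Te > Si > As > B.

Te > Si > As > B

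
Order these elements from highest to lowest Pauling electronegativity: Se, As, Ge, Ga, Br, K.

K is in period 4, group 1; Ga is in period 4, group 13; Ge is in period 4, group 14; As is in period 4, group 15; Se is in period 4, group 16; Br is in period 4, group 17.
Electronegativity increases across a period and decreases down a group, tracking effective nuclear charge and atomic size.
All lie in period 4, so electronegativity increases left to right.
So from highest to lowest: Br > Se > As > Ge > Ga > K.

Br > Se > As > Ge > Ga > K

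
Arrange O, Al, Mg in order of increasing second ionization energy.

The second ionization energy removes an electron from the +1 ion. For each element: O⁺ still has 5 valence electrons; Al⁺ still has 2 valence electrons; Mg⁺ still has 1 valence electron.
All are still removing valence electrons, so compare the +1 ions as you would atoms: IE_2 generally rises across a period (higher Z_eff) and falls down a group (larger shell), subject to the usual subshell exceptions.
Valence configurations: O⁺ [He]2s²2p³, Al⁺ [Ne]3s², Mg⁺ [Ne]3s¹.
Approximate IE_2 values (kJ/mol): O 3388, Al 1817, Mg 1451.
So the second ionization energies run Mg < Al < O.

Mg < Al < O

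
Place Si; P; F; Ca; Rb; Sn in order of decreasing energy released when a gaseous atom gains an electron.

F is in period 2, group 17; Si is in period 3, group 14; P is in period 3, group 15; Ca is in period 4, group 2; Rb is in period 5, group 1; Sn is in period 5, group 14.
Atoms with high Z_eff and room in the valence shell (especially the halogens) have the most exothermic electron affinities.
Here both period and group differ, so the two effects have to be weighed against each other.
Rb > Ca: this pair runs against the simple trend — see the exception note.
P > Rb: both effects reinforce here, so P is clearly the higher of the two.
Sn > P: this pair runs against the simple trend — see the exception note.
Si > Sn: Si sits above Sn in group 14, so the down-group effect alone puts Si higher.
F > Si: both effects reinforce here, so F is clearly the higher of the two.
Note the exception: Rb has a higher electron affinity than Ca, contrary to the simple trend — adding an electron to Ca (ns²) has to open a new, higher-energy np subshell, which is unfavourable.
Note the exception: Sn has a higher electron affinity than P, contrary to the simple trend — adding an electron to P's half-filled np³ subshell costs electron-pairing energy.
Note the exception: Si has a higher electron affinity than P, contrary to the simple trend — adding an electron to P's half-filled 3p³ is unfavourable, so Si (3p²) has the more exothermic EA.
Approximate values (kJ/mol): F 328, Si 134, P 72, Ca 2, Rb 47, Sn 107.
So from highest to lowest: F > Si > Sn > P > Rb > Ca.

F > Si > Sn > P > Rb > Ca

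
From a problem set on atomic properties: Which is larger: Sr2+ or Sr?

Sr

Forming Sr2+ removes 2 electrons from Sr. Fewer electrons for the same nuclear charge means less shielding and a higher Z_eff on the remaining electrons, and for main-group metals the entire outer shell is lost.
A cation is smaller than its parent atom: Sr2+ < Sr.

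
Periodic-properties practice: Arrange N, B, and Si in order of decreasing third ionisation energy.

N, B, Si

Consider each +2 ion: N²⁺ still has 3 valence electrons; B²⁺ still has 1 valence electron; Si²⁺ still has 2 valence electrons.
All are still removing valence electrons, so compare the +2 ions as you would atoms: IE_3 generally rises across a period (higher Z_eff) and falls down a group (larger shell), subject to the usual subshell exceptions.
Valence configurations: N²⁺ [He]2s²2p¹, B²⁺ [He]2s¹, Si²⁺ [Ne]3s².
The numbers (kJ/mol): N 4578, B 3660, Si 3232.
So the third ionization energies run Si < B < N.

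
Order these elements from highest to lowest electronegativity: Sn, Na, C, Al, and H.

H is in period 1, group 1; C is in period 2, group 14; Na is in period 3, group 1; Al is in period 3, group 13; Sn is in period 5, group 14.
EN rises left→right (higher Z_eff, smaller atoms) and falls top→bottom (larger, more shielded atoms).
Here both period and group differ, so the two effects have to be weighed against each other.
Al > Na: both are in period 3; the period trend gives Al the larger value.
Sn > Al: period and group pull opposite ways; the across-period shift dominates (1.96 vs 1.61).
H > Sn: period and group pull opposite ways; the down-group shift dominates (2.20 vs 1.96).
C > H: period and group pull opposite ways; the across-period shift dominates (2.55 vs 2.20).
Tabulated electronegativity (Pauling): H 2.20, C 2.55, Na 0.93, Al 1.61, Sn 1.96.
So from highest to lowest: C > H > Sn > Al > Na.

C > H > Sn > Al > Na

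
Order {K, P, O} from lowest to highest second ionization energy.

P, K, O

IE_2 is the cost of taking one more electron from the +1 cation: K⁺ is the bare [Ar] core; P⁺ still has 4 valence electrons; O⁺ still has 5 valence electrons.
Usually core removal costs more than valence removal, but here the competition is close: a tightly held n=2 valence electron can cost more to remove than an n=3 core electron, so the actual values have to decide it.
Valence configurations: P⁺ [Ne]3s²3p², O⁺ [He]2s²2p³.
Tabulated IE_2 (kJ/mol): K 3052, P 1907, O 3388.
Overall IE_2 order: P < K < O.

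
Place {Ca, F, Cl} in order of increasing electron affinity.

Ca < F < Cl

F is in period 2, group 17; Cl is in period 3, group 17; Ca is in period 4, group 2.
Adding an electron releases more energy for atoms nearer the top right (short of the noble gases).
These span different periods and groups, so the two trends combine.
F > Ca: relative to Ca, both the across-period and down-group shifts push F's electron affinity up.
Cl > F: this pair runs against the simple trend — see the exception note.
Note the exception: Cl has a higher electron affinity than F, contrary to the simple trend — F's small 2p subshell makes the incoming electron feel strong e⁻–e⁻ repulsion, so Cl actually releases more energy on gaining an electron.
Tabulated electron affinity (kJ/mol): F 328, Cl 349, Ca 2.
So from lowest to highest: Ca < F < Cl.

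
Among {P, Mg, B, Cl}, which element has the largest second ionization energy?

Consider each +1 ion: P⁺ still has 4 valence electrons; Mg⁺ still has 1 valence electron; B⁺ still has 2 valence electrons; Cl⁺ still has 6 valence electrons.
All are still removing valence electrons, so compare the +1 ions as you would atoms: IE_2 generally rises across a period (higher Z_eff) and falls down a group (larger shell), subject to the usual subshell exceptions.
Valence configurations: P⁺ [Ne]3s²3p², Mg⁺ [Ne]3s¹, B⁺ [He]2s², Cl⁺ [Ne]3s²3p⁴.
Tabulated IE_2 (kJ/mol): P 1907, Mg 1451, B 2427, Cl 2298.
Hence IE_2: Mg < P < Cl < B.

B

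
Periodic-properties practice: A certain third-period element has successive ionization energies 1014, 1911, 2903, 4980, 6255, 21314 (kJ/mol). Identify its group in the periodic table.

Look for the largest jump between consecutive ionization energies: IE6/IE5 ≈ 3.4, far larger than any earlier ratio.
That jump marks the point where a core electron is being removed. So the atom has 5 valence electrons.
A main-group element with 5 valence electrons is in group 15.

Group 15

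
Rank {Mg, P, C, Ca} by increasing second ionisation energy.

Ca, Mg, P, C

The second ionization energy removes an electron from the +1 ion. For each element: Mg⁺ still has 1 valence electron; P⁺ still has 4 valence electrons; C⁺ still has 3 valence electrons; Ca⁺ still has 1 valence electron.
All are still removing valence electrons, so compare the +1 ions as you would atoms: IE_2 generally rises across a period (higher Z_eff) and falls down a group (larger shell), subject to the usual subshell exceptions.
Valence configurations: Mg⁺ [Ne]3s¹, P⁺ [Ne]3s²3p², C⁺ [He]2s²2p¹, Ca⁺ [Ar]4s¹.
Approximate IE_2 values (kJ/mol): Mg 1451, P 1907, C 2353, Ca 1145.
Overall IE_2 order: Ca < Mg < P < C.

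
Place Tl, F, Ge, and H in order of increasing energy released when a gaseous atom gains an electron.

Tl < H < Ge < F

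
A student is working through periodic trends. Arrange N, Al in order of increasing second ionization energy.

Al, N

IE_2 is the cost of taking one more electron from the +1 cation: N⁺ still has 4 valence electrons; Al⁺ still has 2 valence electrons.
All are still removing valence electrons, so compare the +1 ions as you would atoms: IE_2 generally rises across a period (higher Z_eff) and falls down a group (larger shell), subject to the usual subshell exceptions.
Valence configurations: N⁺ [He]2s²2p², Al⁺ [Ne]3s².
Tabulated IE_2 (kJ/mol): N 2856, Al 1817.
Putting it together, IE_2: Al < N.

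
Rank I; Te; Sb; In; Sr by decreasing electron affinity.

I > Te > Sb > In > Sr

Sr is in period 5, group 2; In is in period 5, group 13; Sb is in period 5, group 15; Te is in period 5, group 16; I is in period 5, group 17.
Adding an electron releases more energy for atoms nearer the top right (short of the noble gases).
All lie in period 5, so electron affinity increases left to right.
So from highest to lowest: I > Te > Sb > In > Sr.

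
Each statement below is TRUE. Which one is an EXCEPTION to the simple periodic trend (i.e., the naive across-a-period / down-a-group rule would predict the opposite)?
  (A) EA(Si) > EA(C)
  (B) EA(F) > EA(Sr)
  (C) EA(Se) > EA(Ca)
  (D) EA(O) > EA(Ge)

(A)

The general trend: electron affinity increases across a period and decreases down a group.
(A) Si (period 3, group 14) vs C (period 2, group 14): the stated order contradicts the simple trend.
(B) F (period 2, group 17) vs Sr (period 5, group 2): the stated order agrees with the simple trend.
(C) Se (period 4, group 16) vs Ca (period 4, group 2): the stated order agrees with the simple trend.
(D) O (period 2, group 16) vs Ge (period 4, group 14): the stated order agrees with the simple trend.
The exception is (A): Si's larger, more diffuse 3p orbitals accept an added electron slightly more readily than C's compact 2p.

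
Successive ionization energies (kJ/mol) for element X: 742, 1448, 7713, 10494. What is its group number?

Look for the largest jump between consecutive ionization energies: IE3/IE2 ≈ 5.3, far larger than any earlier ratio.
That jump marks the point where a core electron is being removed. So the atom has 2 valence electrons.
A main-group element with 2 valence electrons is in group 2.

Group 2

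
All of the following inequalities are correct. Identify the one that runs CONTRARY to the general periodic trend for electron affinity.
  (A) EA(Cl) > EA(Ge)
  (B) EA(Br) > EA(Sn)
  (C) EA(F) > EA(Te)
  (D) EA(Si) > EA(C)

(D)

The general trend: electron affinity increases across a period and decreases down a group.
(A) Cl (period 3, group 17) vs Ge (period 4, group 14): the stated order agrees with the simple trend.
(B) Br (period 4, group 17) vs Sn (period 5, group 14): the stated order agrees with the simple trend.
(C) F (period 2, group 17) vs Te (period 5, group 16): the stated order agrees with the simple trend.
(D) Si (period 3, group 14) vs C (period 2, group 14): the stated order contradicts the simple trend.
The exception is (D): Si's larger, more diffuse 3p orbitals accept an added electron slightly more readily than C's compact 2p.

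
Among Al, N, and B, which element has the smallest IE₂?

Al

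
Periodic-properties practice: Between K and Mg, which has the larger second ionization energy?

K

Consider each +1 ion: K⁺ is the bare [Ar] core; Mg⁺ still has 1 valence electron.
Core electrons are held far more tightly than valence electrons, so K tops the IE_2 order.
Approximate IE_2 values (kJ/mol): K 3052, Mg 1451.
Putting it together, IE_2: Mg < K.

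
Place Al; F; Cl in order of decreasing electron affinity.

Cl > F > Al

Atoms with high Z_eff and room in the valence shell (especially the halogens) have the most exothermic electron affinities.
These span different periods and groups, so the two trends combine.
F > Al: both effects reinforce here, so F is clearly the higher of the two.
Cl > F: this pair runs against the simple trend — see the exception note.
Note the exception: Cl has a higher electron affinity than F, contrary to the simple trend — F's small 2p subshell makes the incoming electron feel strong e⁻–e⁻ repulsion, so Cl actually releases more energy on gaining an electron.
For reference (kJ/mol): F 328, Al 42, Cl 349.
So from highest to lowest: Cl > F > Al.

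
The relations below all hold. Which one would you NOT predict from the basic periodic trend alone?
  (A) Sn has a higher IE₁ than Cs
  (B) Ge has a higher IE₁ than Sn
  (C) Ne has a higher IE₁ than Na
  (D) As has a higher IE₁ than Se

The general trend: IE₁ increases across a period and decreases down a group.
(A) Sn (period 5, group 14) vs Cs (period 6, group 1): the stated order agrees with the simple trend.
(B) Ge (period 4, group 14) vs Sn (period 5, group 14): the stated order agrees with the simple trend.
(C) Ne (period 2, group 18) vs Na (period 3, group 1): the stated order agrees with the simple trend.
(D) As (period 4, group 15) vs Se (period 4, group 16): the stated order contradicts the simple trend.
The exception is (D): Se (4p⁴) ionizes more easily than half-filled As (4p³).

(D)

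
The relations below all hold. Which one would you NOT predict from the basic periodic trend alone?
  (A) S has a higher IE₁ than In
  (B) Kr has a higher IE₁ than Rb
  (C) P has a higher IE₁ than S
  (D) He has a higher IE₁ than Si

(C)

The general trend: IE₁ increases across a period and decreases down a group.
(A) S (period 3, group 16) vs In (period 5, group 13): the stated order agrees with the simple trend.
(B) Kr (period 4, group 18) vs Rb (period 5, group 1): the stated order agrees with the simple trend.
(C) P (period 3, group 15) vs S (period 3, group 16): the stated order contradicts the simple trend.
(D) He (period 1, group 18) vs Si (period 3, group 14): the stated order agrees with the simple trend.
The exception is (C): S (3p⁴) ionizes more easily than half-filled P (3p³) because the paired 3p electron in S is pushed out by e⁻–e⁻ repulsion.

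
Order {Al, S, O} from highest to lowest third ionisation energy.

IE_3 is the cost of taking one more electron from the +2 cation: Al²⁺ still has 1 valence electron; S²⁺ still has 4 valence electrons; O²⁺ still has 4 valence electrons.
All are still removing valence electrons, so compare the +2 ions as you would atoms: IE_3 generally rises across a period (higher Z_eff) and falls down a group (larger shell), subject to the usual subshell exceptions.
Valence configurations: Al²⁺ [Ne]3s¹, S²⁺ [Ne]3s²3p², O²⁺ [He]2s²2p².
Tabulated IE_3 (kJ/mol): Al 2745, S 3357, O 5300.
Hence IE_3: Al < S < O.

O > S > Al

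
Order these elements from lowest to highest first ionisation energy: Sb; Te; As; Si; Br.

Si is in period 3, group 14; As is in period 4, group 15; Br is in period 4, group 17; Sb is in period 5, group 15; Te is in period 5, group 16.
First ionization energy rises across a period (greater Z_eff holds electrons more tightly) and falls down a group (valence electrons are farther from the nucleus).
Here both period and group differ, so the two effects have to be weighed against each other.
Sb > Si: the two effects oppose for this pair; the across-period effect wins (831 vs 786 kJ/mol).
Te > Sb: Te lies to the right of Sb in period 5, so the across-period effect alone puts Te higher.
As > Te: the two effects oppose for this pair; the down-group effect wins (947 vs 869 kJ/mol).
Br > As: Br lies to the right of As in period 4, so the across-period effect alone puts Br higher.
Tabulated first ionization energy (kJ/mol): Si 786, As 947, Br 1140, Sb 831, Te 869.
So from lowest to highest: Si < Sb < Te < As < Br.

Si, Sb, Te, As, Br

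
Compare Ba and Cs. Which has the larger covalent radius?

Cs

Cs is in period 6, group 1; Ba is in period 6, group 2.
Radius decreases left→right (rising Z_eff, same n) and increases top→bottom (higher n).
All lie in period 6, so atomic radius increases right to left.
So Cs has the larger covalent radius (Cs > Ba).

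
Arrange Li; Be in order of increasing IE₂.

Be, Li

IE_2 is the cost of taking one more electron from the +1 cation: Li⁺ is the bare [He] core; Be⁺ still has 1 valence electron.
Core electrons are held far more tightly than valence electrons, so Li tops the IE_2 order.
Tabulated IE_2 (kJ/mol): Li 7298, Be 1757.
So the second ionization energies run Be < Li.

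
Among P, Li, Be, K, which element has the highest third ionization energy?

Consider each +2 ion: P²⁺ still has 3 valence electrons; Li²⁺ is already 1 electron into the core; Be²⁺ is the bare [He] core; K²⁺ is already 1 electron into the core.
Pulling an electron out of a noble-gas core costs far more than removing a remaining valence electron, so K, Li and Be sit at the high end of IE_3.
Tabulated IE_3 (kJ/mol): P 2914, Li 11815, Be 14849, K 4420.
Hence IE_3: P < K < Li < Be.

Be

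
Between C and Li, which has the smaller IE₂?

C

IE_2 is the cost of taking one more electron from the +1 cation: C⁺ still has 3 valence electrons; Li⁺ is the bare [He] core.
Breaking into a closed-shell core is much more expensive than removing a leftover valence electron — Li has the largest IE_2 here.
Approximate IE_2 values (kJ/mol): C 2353, Li 7298.
So the second ionization energies run C < Li.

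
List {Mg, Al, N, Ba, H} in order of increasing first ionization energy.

Ba < Al < Mg < H < N

H is in period 1, group 1; N is in period 2, group 15; Mg is in period 3, group 2; Al is in period 3, group 13; Ba is in period 6, group 2.
IE₁ increases left→right with effective nuclear charge and decreases top→bottom as the valence shell moves farther out.
Here both period and group differ, so the two effects have to be weighed against each other.
Al > Ba: both effects reinforce here, so Al is clearly the higher of the two.
Mg > Al: this pair runs against the simple trend — see the exception note.
H > Mg: the two effects oppose for this pair; the down-group effect wins (1312 vs 738 kJ/mol).
N > H: period and group pull opposite ways; the across-period shift dominates (1402 vs 1312 kJ/mol).
Note the exception: Mg has a higher first ionization energy than Al, contrary to the simple trend — Al's single 3p electron is easier to remove than one from Mg's filled 3s².
Tabulated first ionization energy (kJ/mol): H 1312, N 1402, Mg 738, Al 578, Ba 503.
So from lowest to highest: Ba < Al < Mg < H < N.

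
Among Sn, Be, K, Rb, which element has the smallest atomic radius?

Be is in period 2, group 2; K is in period 4, group 1; Rb is in period 5, group 1; Sn is in period 5, group 14.
Atomic radius shrinks across a period as nuclear charge pulls the same shell inward, and grows down a group as new shells are added.
Here both period and group differ, so the two effects have to be weighed against each other.
Sn > Be: period and group pull opposite ways; the down-group shift dominates (140 vs 102 pm).
K > Sn: period and group pull opposite ways; the across-period shift dominates (196 vs 140 pm).
Rb > K: Rb sits below K in group 1, so the down-group effect alone puts Rb larger.
Approximate values (pm): Be 102, K 196, Rb 210, Sn 140.
The smallest atomic radius among these belongs to Be.

Be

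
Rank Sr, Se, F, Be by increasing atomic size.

Be is in period 2, group 2; F is in period 2, group 17; Se is in period 4, group 16; Sr is in period 5, group 2.
Atomic radius shrinks across a period as nuclear charge pulls the same shell inward, and grows down a group as new shells are added.
These span different periods and groups, so the two trends combine.
Be > F: both are in period 2; the period trend gives Be the larger value.
Se > Be: period and group pull opposite ways; the down-group shift dominates (116 vs 102 pm).
Sr > Se: relative to Se, both the across-period and down-group shifts push Sr's atomic radius up.
Approximate values (pm): Be 102, F 64, Se 116, Sr 185.
So from smallest to largest: F < Be < Se < Sr.

F < Be < Se < Sr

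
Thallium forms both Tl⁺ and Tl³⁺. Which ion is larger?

Tl⁺

Both ions have Z = 81 protons, but Tl³⁺ has lost more electrons, so its remaining electrons feel a larger effective nuclear charge per electron and are pulled in more tightly.
Higher positive charge → smaller ion, so Tl⁺ > Tl³⁺.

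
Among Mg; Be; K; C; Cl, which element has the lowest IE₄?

Cl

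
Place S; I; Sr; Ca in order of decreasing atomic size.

S is in period 3, group 16; Ca is in period 4, group 2; Sr is in period 5, group 2; I is in period 5, group 17.
Across a period the added protons contract the valence shell; down a group each new principal shell makes the atom larger.
These span different periods and groups, so the two trends combine.
I > S: the two effects oppose for this pair; the down-group effect wins (133 vs 103 pm).
Ca > I: the two effects oppose for this pair; the across-period effect wins (171 vs 133 pm).
Sr > Ca: Sr sits below Ca in group 2, so the down-group effect alone puts Sr larger.
For reference (pm): S 103, Ca 171, Sr 185, I 133.
So from largest to smallest: Sr > Ca > I > S.

Sr > Ca > I > S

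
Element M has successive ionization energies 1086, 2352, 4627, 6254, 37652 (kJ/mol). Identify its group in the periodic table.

Look for the largest jump between consecutive ionization energies: IE5/IE4 ≈ 6.0, far larger than any earlier ratio.
That jump marks the point where a core electron is being removed. So the atom has 4 valence electrons.
A main-group element with 4 valence electrons is in group 14.

Group 14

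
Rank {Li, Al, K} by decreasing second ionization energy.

IE_2 is the cost of taking one more electron from the +1 cation: Li⁺ is the bare [He] core; Al⁺ still has 2 valence electrons; K⁺ is the bare [Ar] core.
Core electrons are held far more tightly than valence electrons, so K and Li top the IE_2 order.
Approximate IE_2 values (kJ/mol): Li 7298, Al 1817, K 3052.
Overall IE_2 order: Al < K < Li.

Li > K > Al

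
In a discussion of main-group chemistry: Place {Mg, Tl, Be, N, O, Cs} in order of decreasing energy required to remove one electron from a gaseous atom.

Removing the outermost electron gets harder across a period and easier down a group.
Neither a single period nor a single group — weigh both effects.
Tl > Cs: both are in period 6; the period trend gives Tl the larger value.
Mg > Tl: period and group pull opposite ways; the down-group shift dominates (738 vs 589 kJ/mol).
Be > Mg: Be sits above Mg in group 2, so the down-group effect alone puts Be higher.
O > Be: O lies to the right of Be in period 2, so the across-period effect alone puts O higher.
N > O: this pair runs against the simple trend — see the exception note.
Note the exception: N has a higher first ionization energy than O, contrary to the simple trend — pairing an electron in O's 2p⁴ costs repulsion energy, so O ionizes more easily than half-filled N (2p³).
For reference (kJ/mol): Be 900, N 1402, O 1314, Mg 738, Cs 376, Tl 589.
So from highest to lowest: N > O > Be > Mg > Tl > Cs.

N > O > Be > Mg > Tl > Cs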